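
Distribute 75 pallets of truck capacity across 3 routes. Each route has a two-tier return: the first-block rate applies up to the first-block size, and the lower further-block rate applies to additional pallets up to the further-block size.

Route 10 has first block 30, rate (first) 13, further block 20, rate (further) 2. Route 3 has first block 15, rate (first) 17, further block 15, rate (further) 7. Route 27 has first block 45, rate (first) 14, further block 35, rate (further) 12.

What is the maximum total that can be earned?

1080

Treat each block as its own option and order by rate: Route 3/first 17 > Route 27/first 14 > Route 10/first 13 > Route 27/second 12 > Route 3/second 7 > Route 10/second 2.
Route 3 first at 17: fill all 15 ; 60 left.
Fill Route 27 first block (45 at 14) ; 15 left.
Route 10 first at 13: only 15 left, fill 15.
Total = 17×15 + 14×45 + 13×15 = 1080.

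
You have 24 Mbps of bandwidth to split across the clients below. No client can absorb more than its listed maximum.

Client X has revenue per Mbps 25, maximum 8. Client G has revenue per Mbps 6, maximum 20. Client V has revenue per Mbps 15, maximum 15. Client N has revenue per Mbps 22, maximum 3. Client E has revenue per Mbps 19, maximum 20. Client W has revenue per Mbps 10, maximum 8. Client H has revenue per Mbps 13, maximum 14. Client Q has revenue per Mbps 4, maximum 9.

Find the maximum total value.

513

Highest revenue per Mbps first: Client X 25 > Client N 22 > Client E 19 > Client V 15 > Client H 13 > Client W 10 > Client G 6 > Client Q 4.
Give Client X 8 to hit its cap of 8 — 16 left.
Client N: +3 to 3 (cap) — 13 left.
Client E: +13 (room for 20) → 13. Pool exhausted.
Total = 25×8 + 22×3 + 19×13 = 513.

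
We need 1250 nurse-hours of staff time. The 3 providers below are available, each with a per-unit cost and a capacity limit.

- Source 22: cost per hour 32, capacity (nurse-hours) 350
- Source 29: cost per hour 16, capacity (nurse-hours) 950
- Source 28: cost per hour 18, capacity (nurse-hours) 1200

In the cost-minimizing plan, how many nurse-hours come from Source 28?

300

Use providers in increasing cost order.
Source 29 (16): use full 950 — 300 nurse-hours to go.
Source 28 at 18: take 300 of its 1200 — requirement met.
Source 22: unused.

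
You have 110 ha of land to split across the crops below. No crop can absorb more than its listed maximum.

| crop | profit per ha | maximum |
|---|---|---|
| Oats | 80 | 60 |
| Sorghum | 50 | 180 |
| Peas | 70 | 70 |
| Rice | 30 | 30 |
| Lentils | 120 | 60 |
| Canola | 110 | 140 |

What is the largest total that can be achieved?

Rank by profit per ha: Lentils 120 > Canola 110 > Oats 80 > Peas 70 > Sorghum 50 > Rice 30.
Give Lentils 60 to hit its cap of 60 → 50 left.
Canola has room for 140 but only 50 remain, so it gets 50.
Total = 120×60 + 110×50 = 12700.

12700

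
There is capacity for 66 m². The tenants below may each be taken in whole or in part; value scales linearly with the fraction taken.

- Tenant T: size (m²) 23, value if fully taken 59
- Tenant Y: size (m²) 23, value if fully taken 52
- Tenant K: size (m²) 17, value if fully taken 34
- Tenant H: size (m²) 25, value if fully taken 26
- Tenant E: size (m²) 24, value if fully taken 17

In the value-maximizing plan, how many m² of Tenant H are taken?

Best value per unit of size first: Tenant T 59/23≈2.57, Tenant Y 52/23≈2.26, Tenant K 34/17≈2, Tenant H 26/25≈1.04, Tenant E 17/24≈0.708.
Take all of Tenant T (23 m², value 59) ; 43 m² left.
All 23 m² of Tenant Y fit (value 52) ; 20 remain.
Take all of Tenant K (17 m², value 34) ; 3 m² left.
Only 3 m² remain; take 3/25 of Tenant H for value 26×3/25 = 3.12.

3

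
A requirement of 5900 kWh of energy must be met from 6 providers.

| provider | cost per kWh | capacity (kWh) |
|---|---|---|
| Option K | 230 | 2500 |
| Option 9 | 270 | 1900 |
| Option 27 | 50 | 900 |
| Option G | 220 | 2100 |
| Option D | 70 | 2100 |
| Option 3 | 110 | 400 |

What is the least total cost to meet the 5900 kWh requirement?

790000

Use providers in increasing cost order.
Option 27 at 50: take all 900 kWh ; 5000 still needed.
Option D (70): use full 2100 ; 2900 kWh to go.
Option 3 (110): use full 400 ; 2500 kWh to go.
Option G at 220: take all 2100 kWh ; 400 still needed.
Option K (230): take the remaining 400 ; done.
Option 9: unused.
Cost = 900×50 + 2100×70 + 400×110 + 2100×220 + 400×230 = 790000.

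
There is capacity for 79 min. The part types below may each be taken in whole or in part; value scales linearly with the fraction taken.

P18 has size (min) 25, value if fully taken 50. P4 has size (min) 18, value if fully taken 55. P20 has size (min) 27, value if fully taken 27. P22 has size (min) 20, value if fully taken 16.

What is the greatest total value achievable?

139.2

Rank by value-to-size ratio: P4 55/18≈3.06, P18 50/25≈2, P20 27/27≈1, P22 16/20≈0.8.
P4: take in full, 18 min for value 55 ; 61 left.
Take all of P18 (25 min, value 50) ; 36 min left.
Take all of P20 (27 min, value 27) ; 9 min left.
Only 9 min remain; take 9/20 of P22 for value 16×9/20 = 7.2.
Total value = 139.2.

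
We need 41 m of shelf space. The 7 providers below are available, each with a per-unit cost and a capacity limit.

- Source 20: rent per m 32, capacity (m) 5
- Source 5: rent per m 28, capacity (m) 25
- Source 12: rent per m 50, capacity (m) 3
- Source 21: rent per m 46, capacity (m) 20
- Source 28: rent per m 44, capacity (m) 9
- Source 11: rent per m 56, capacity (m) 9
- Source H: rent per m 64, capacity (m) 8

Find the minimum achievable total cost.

1348

Cheapest first:
Take 25 from Source 5 at 28 — need 16 more.
Take 5 from Source 20 at 32 — need 11 more.
Source 28 at 44: take all 9 m — 2 still needed.
Source 21 at 46: take 2 of its 20 — requirement met.
Source 12, Source 11, Source H: unused.
Cost = 25×28 + 5×32 + 9×44 + 2×46 = 1348.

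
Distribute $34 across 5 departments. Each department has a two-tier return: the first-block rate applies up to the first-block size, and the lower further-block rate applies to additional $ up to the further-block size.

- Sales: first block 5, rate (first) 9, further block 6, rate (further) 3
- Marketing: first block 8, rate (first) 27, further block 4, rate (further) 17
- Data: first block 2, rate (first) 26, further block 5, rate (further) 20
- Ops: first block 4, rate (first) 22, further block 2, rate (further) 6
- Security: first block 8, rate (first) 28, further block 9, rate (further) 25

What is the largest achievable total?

Rank every tier by rate: Security/tier1 28 > Marketing/tier1 27 > Data/tier1 26 > Security/tier2 25 > Ops/tier1 22 > Data/tier2 20 > Marketing/tier2 17 > Sales/tier1 9 > Ops/tier2 6 > Sales/tier2 3.
Security tier1 at 28: fill all 8 — 26 left.
Marketing tier1 at 27: fill all 8 — 18 left.
Data tier1 at 26: fill all 2 — 16 left.
Fill Security tier2 block (9 at 25) — 7 left.
Ops tier1 at 22: fill all 4 — 3 left.
Data/tier2: +3 of 5 at 20; pool empty.
Total = 28×8 + 27×8 + 26×2 + 25×9 + 22×4 + 20×3 = 865.

865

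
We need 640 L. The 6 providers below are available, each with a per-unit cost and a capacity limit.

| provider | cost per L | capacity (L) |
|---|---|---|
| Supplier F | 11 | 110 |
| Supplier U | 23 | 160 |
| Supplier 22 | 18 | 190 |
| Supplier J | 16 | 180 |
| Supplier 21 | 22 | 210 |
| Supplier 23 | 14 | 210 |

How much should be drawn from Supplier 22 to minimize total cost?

Cheapest first:
Supplier F at 11: take all 110 L — 530 still needed.
Supplier 23 at 14: take all 210 L — 320 still needed.
Supplier J (16): use full 180 — 140 L to go.
Supplier 22 at 18: take 140 of its 190 — requirement met.
Supplier 21, Supplier U: unused.

140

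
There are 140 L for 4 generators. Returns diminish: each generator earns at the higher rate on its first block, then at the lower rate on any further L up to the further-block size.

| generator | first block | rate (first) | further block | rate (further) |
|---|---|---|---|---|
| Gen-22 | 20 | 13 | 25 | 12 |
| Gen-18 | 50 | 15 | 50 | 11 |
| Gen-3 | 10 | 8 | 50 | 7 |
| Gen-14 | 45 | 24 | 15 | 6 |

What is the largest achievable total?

2390

Treat each block as its own option and order by rate: Gen-14/tier1 24 > Gen-18/tier1 15 > Gen-22/tier1 13 > Gen-22/tier2 12 > Gen-18/tier2 11 > Gen-3/tier1 8 > Gen-3/tier2 7 > Gen-14/tier2 6.
Fill Gen-14 tier1 block (45 at 24) → 95 left.
Gen-18/tier1 (15): +50 → 45 left.
Fill Gen-22 tier1 block (20 at 13) → 25 left.
Gen-22/tier2 (12): +25 → 0 left.
Total = 24×45 + 15×50 + 13×20 + 12×25 = 2390.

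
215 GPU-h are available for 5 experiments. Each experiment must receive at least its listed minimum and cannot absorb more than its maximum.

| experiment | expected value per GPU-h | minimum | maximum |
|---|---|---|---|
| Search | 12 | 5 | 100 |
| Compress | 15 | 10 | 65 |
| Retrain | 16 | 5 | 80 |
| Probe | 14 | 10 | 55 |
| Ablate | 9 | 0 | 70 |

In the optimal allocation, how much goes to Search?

Meeting every minimum uses 5+10+5+10+0 = 30 GPU-h, leaving 185.
Order the experiments by expected value per GPU-h: Retrain 16 > Compress 15 > Probe 14 > Search 12 > Ablate 9.
Retrain takes 75 more to reach its cap of 80 — 110 left.
Compress: +55 to 65 (cap) — 55 left.
Probe takes 45 more to reach its cap of 55 — 10 left.
Search: +10 (room for 95) → 15. Pool exhausted.

15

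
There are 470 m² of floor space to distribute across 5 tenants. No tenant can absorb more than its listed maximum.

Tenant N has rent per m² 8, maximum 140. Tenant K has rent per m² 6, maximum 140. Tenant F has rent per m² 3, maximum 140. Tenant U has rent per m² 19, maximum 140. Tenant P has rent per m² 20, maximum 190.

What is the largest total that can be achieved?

7580

Rank by rent per m²: Tenant P 20 > Tenant U 19 > Tenant N 8 > Tenant K 6 > Tenant F 3.
Tenant P takes 190 to reach its cap of 190 → 280 left.
Give Tenant U 140 to hit its cap of 140 → 140 left.
Tenant N: +140 to 140 (cap) → 0 left.
Total = 8×140 + 19×140 + 20×190 = 7580.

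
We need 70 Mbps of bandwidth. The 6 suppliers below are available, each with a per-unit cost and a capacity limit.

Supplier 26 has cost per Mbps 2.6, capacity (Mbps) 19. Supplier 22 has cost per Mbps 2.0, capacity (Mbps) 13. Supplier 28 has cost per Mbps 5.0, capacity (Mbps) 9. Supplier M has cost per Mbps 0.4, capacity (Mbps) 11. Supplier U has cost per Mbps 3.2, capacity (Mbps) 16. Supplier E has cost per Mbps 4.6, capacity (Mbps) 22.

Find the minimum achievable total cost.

Use suppliers in increasing cost order.
Supplier M at 0.4: take all 11 Mbps — 59 still needed.
Supplier 22 (2.0): use full 13 — 46 Mbps to go.
Supplier 26 at 2.6: take all 19 Mbps — 27 still needed.
Take 16 from Supplier U at 3.2 — need 11 more.
Supplier E (4.6): take the remaining 11 — done.
Supplier 28: unused.
Cost = 11×0.4 + 13×2.0 + 19×2.6 + 16×3.2 + 11×4.6 = 181.6.

181.6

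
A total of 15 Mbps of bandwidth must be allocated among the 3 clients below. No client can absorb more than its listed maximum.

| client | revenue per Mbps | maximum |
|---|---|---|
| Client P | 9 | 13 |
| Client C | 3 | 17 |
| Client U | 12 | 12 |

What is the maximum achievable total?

Rank by revenue per Mbps: Client U 12 > Client P 9 > Client C 3.
Client U takes 12 to reach its cap of 12 — 3 left.
Only 3 left; Client P takes them to reach 3.
Total = 9×3 + 12×12 = 171.

171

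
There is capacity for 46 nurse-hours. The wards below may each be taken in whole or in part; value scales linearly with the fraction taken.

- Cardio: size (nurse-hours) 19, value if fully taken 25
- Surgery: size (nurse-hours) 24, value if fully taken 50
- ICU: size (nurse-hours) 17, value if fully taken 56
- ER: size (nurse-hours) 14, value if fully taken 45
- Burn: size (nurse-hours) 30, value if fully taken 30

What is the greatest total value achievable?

Rank by value-to-size ratio: ICU 56/17≈3.29, ER 45/14≈3.21, Surgery 50/24≈2.08, Cardio 25/19≈1.32, Burn 30/30≈1.
All 17 nurse-hours of ICU fit (value 56) → 29 remain.
ER: take in full, 14 nurse-hours for value 45 → 15 left.
Only 15 nurse-hours remain; take 15/24 of Surgery for value 50×15/24 = 31.25.
Total value = 132.25.

132.25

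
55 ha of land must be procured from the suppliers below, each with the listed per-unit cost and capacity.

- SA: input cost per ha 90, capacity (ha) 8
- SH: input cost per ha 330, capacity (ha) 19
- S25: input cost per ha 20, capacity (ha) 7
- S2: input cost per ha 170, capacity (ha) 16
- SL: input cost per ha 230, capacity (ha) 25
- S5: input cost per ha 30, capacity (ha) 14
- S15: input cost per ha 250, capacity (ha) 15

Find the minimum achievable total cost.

Use suppliers in increasing cost order.
S25 (20): use full 7 → 48 ha to go.
S5 (30): use full 14 → 34 ha to go.
Take 8 from SA at 90 → need 26 more.
S2 at 170: take all 16 ha → 10 still needed.
Take 10 from SL at 230 to finish.
S15, SH: unused.
Cost = 7×20 + 14×30 + 8×90 + 16×170 + 10×230 = 6300.

6300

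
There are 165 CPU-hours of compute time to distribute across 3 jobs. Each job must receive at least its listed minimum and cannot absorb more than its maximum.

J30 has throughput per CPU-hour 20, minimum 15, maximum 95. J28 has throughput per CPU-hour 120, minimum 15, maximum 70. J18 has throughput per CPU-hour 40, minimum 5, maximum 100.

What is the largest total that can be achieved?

Meeting every minimum uses 15+15+5 = 35 CPU-hours, leaving 130.
Order the jobs by throughput per CPU-hour: J28 120 > J18 40 > J30 20.
Give J28 55 more to hit its cap of 70 ; 75 left.
J18: +75 (room for 95) → 80. Pool exhausted.
Total = 20×15 + 120×70 + 40×80 = 11900.

11900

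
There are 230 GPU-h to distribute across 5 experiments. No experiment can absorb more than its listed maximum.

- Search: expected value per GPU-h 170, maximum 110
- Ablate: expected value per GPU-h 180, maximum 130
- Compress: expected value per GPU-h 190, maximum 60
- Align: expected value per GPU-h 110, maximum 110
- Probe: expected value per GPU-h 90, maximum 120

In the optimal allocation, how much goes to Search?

Rank by expected value per GPU-h: Compress 190 > Ablate 180 > Search 170 > Align 110 > Probe 90.
Compress: +60 to 60 (cap) ; 170 left.
Ablate: +130 to 130 (cap) ; 40 left.
Only 40 left; Search takes them to reach 40.

40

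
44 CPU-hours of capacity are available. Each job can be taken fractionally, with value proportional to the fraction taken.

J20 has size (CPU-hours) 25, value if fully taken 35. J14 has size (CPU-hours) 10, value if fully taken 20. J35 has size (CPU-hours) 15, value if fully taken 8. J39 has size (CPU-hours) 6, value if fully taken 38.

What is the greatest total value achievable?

94.6

Best value per unit of size first: J39 38/6≈6.33, J14 20/10≈2, J20 35/25≈1.4, J35 8/15≈0.533.
J39: take in full, 6 CPU-hours for value 38 — 38 left.
Take all of J14 (10 CPU-hours, value 20) — 28 CPU-hours left.
Take all of J20 (25 CPU-hours, value 35) — 3 CPU-hours left.
3 CPU-hours left: a 3/15 share of J35 gives 8×3/15 = 1.6.
Total value = 94.6.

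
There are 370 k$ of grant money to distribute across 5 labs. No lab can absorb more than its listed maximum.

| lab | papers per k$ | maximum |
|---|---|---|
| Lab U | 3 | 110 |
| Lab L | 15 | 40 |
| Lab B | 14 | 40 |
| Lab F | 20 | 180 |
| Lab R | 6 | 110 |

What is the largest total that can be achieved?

Rank by papers per k$: Lab F 20 > Lab L 15 > Lab B 14 > Lab R 6 > Lab U 3.
Lab F takes 180 to reach its cap of 180 → 190 left.
Give Lab L 40 to hit its cap of 40 → 150 left.
Lab B: +40 to 40 (cap) → 110 left.
Give Lab R 110 to hit its cap of 110 → 0 left.
Total = 15×40 + 14×40 + 20×180 + 6×110 = 5420.

5420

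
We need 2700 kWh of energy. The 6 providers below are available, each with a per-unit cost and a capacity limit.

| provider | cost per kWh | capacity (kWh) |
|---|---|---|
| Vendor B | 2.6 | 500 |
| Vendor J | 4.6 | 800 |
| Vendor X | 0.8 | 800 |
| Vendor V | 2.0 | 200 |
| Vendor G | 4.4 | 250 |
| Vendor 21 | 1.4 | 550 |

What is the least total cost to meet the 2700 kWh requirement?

Use providers in increasing cost order.
Vendor X at 0.8: take all 800 kWh ; 1900 still needed.
Vendor 21 at 1.4: take all 550 kWh ; 1350 still needed.
Take 200 from Vendor V at 2.0 ; need 1150 more.
Vendor B (2.6): use full 500 ; 650 kWh to go.
Vendor G at 4.4: take all 250 kWh ; 400 still needed.
Take 400 from Vendor J at 4.6 to finish.
Cost = 800×0.8 + 550×1.4 + 200×2.0 + 500×2.6 + 250×4.4 + 400×4.6 = 6050.

6050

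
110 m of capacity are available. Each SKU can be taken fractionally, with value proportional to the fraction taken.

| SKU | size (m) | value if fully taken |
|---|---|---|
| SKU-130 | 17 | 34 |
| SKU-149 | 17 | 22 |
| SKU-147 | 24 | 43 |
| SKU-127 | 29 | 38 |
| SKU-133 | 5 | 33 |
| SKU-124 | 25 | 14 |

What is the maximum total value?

Rank by value-to-size ratio: SKU-133 33/5≈6.6, SKU-130 34/17≈2, SKU-147 43/24≈1.79, SKU-127 38/29≈1.31, SKU-149 22/17≈1.29, SKU-124 14/25≈0.56.
SKU-133: take in full, 5 m for value 33 — 105 left.
All 17 m of SKU-130 fit (value 34) — 88 remain.
SKU-147: take in full, 24 m for value 43 — 64 left.
All 29 m of SKU-127 fit (value 38) — 35 remain.
SKU-149: take in full, 17 m for value 22 — 18 left.
Only 18 m remain; take 18/25 of SKU-124 for value 14×18/25 = 10.08.
Total value = 180.08.

180.08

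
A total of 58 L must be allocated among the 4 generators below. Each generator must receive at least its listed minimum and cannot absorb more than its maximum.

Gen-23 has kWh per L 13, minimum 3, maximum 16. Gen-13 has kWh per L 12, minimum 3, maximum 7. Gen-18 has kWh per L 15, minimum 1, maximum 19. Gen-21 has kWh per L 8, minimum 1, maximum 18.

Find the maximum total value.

Meeting every minimum uses 3+3+1+1 = 8 L, leaving 50.
Rank by kWh per L: Gen-18 15 > Gen-23 13 > Gen-13 12 > Gen-21 8.
Gen-18: +18 to 19 (cap) → 32 left.
Gen-23 takes 13 more to reach its cap of 16 → 19 left.
Give Gen-13 4 more to hit its cap of 7 → 15 left.
Gen-21: +15 (room for 17) → 16. Pool exhausted.
Total = 13×16 + 12×7 + 15×19 + 8×16 = 705.

705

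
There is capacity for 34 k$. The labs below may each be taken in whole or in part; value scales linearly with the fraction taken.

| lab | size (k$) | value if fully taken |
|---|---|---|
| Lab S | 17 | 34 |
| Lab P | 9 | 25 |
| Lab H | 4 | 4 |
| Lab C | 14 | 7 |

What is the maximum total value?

Sort by value density: Lab P 25/9≈2.78, Lab S 34/17≈2, Lab H 4/4≈1, Lab C 7/14≈0.5.
Take all of Lab P (9 k$, value 25) — 25 k$ left.
Lab S: take in full, 17 k$ for value 34 — 8 left.
All 4 k$ of Lab H fit (value 4) — 4 remain.
Only 4 k$ remain; take 4/14 of Lab C for value 7×4/14 = 2.
Total value = 65.

65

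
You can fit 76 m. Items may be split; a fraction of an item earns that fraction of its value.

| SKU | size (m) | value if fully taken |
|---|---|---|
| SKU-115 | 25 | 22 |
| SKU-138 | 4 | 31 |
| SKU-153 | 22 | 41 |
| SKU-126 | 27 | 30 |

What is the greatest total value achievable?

Rank by value-to-size ratio: SKU-138 31/4≈7.75, SKU-153 41/22≈1.86, SKU-126 30/27≈1.11, SKU-115 22/25≈0.88.
All 4 m of SKU-138 fit (value 31) ; 72 remain.
Take all of SKU-153 (22 m, value 41) ; 50 m left.
All 27 m of SKU-126 fit (value 30) ; 23 remain.
Fill the last 23 m with part of SKU-115: 23/25 of it earns 20.24.
Total value = 122.24.

122.24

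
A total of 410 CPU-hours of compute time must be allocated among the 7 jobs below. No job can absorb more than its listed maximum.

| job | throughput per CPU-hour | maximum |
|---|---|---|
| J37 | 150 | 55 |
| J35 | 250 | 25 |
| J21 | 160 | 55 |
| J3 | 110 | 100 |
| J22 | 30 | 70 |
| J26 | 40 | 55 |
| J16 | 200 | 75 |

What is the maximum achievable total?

Order the jobs by throughput per CPU-hour: J35 250 > J16 200 > J21 160 > J37 150 > J3 110 > J26 40 > J22 30.
J35 takes 25 to reach its cap of 25 ; 385 left.
J16: +75 to 75 (cap) ; 310 left.
J21 takes 55 to reach its cap of 55 ; 255 left.
Give J37 55 to hit its cap of 55 ; 200 left.
J3 takes 100 to reach its cap of 100 ; 100 left.
J26 takes 55 to reach its cap of 55 ; 45 left.
Only 45 left; J22 takes them to reach 45.
Total = 150×55 + 250×25 + 160×55 + 110×100 + 30×45 + 40×55 + 200×75 = 52850.

52850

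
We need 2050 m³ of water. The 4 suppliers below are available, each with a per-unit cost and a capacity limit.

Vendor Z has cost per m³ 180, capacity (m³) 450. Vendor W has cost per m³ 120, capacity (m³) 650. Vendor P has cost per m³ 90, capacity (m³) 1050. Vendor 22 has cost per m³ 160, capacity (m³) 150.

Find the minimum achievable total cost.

232500

Cheapest first:
Take 1050 from Vendor P at 90 → need 1000 more.
Take 650 from Vendor W at 120 → need 350 more.
Vendor 22 at 160: take all 150 m³ → 200 still needed.
Vendor Z (180): take the remaining 200 → done.
Cost = 1050×90 + 650×120 + 150×160 + 200×180 = 232500.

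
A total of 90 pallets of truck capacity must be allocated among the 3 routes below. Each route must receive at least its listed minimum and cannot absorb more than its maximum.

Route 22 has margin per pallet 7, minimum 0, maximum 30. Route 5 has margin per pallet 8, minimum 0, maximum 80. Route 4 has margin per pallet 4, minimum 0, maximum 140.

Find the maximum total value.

710

Meeting every minimum uses 0+0+0 = 0 pallets, leaving 90.
Order the routes by margin per pallet: Route 5 8 > Route 22 7 > Route 4 4.
Route 5: +80 to 80 (cap) → 10 left.
Route 22 has room for 30 more but only 10 remain, so it gets 10.
Total = 7×10 + 8×80 = 710.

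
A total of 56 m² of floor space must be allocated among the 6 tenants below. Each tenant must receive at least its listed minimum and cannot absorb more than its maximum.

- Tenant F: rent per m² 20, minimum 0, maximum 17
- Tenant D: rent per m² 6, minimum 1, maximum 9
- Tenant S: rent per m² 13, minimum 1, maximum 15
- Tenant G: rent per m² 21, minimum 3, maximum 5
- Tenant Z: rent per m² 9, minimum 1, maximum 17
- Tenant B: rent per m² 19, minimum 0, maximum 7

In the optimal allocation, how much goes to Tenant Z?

11

Meeting every minimum uses 0+1+1+3+1+0 = 6 m², leaving 50.
Highest rent per m² first: Tenant G 21 > Tenant F 20 > Tenant B 19 > Tenant S 13 > Tenant Z 9 > Tenant D 6.
Tenant G takes 2 more to reach its cap of 5 ; 48 left.
Give Tenant F 17 more to hit its cap of 17 ; 31 left.
Tenant B takes 7 more to reach its cap of 7 ; 24 left.
Give Tenant S 14 more to hit its cap of 15 ; 10 left.
Only 10 left; Tenant Z takes them to reach 11.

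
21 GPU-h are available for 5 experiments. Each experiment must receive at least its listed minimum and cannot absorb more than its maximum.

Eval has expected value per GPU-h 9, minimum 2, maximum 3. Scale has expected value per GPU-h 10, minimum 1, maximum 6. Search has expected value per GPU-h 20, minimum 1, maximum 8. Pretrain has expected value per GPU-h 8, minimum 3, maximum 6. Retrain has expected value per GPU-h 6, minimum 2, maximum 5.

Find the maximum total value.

274

Meeting every minimum uses 2+1+1+3+2 = 9 GPU-h, leaving 12.
Order the experiments by expected value per GPU-h: Search 20 > Scale 10 > Eval 9 > Pretrain 8 > Retrain 6.
Give Search 7 more to hit its cap of 8 — 5 left.
Scale: +5 to 6 (cap) — 0 left.
Total = 9×2 + 10×6 + 20×8 + 8×3 + 6×2 = 274.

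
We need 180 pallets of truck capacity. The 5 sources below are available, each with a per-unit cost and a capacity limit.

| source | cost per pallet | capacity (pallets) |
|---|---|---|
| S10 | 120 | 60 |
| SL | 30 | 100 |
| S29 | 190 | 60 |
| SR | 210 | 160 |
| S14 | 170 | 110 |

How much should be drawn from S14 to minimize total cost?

Cheapest first:
SL at 30: take all 100 pallets → 80 still needed.
Take 60 from S10 at 120 → need 20 more.
Take 20 from S14 at 170 to finish.
S29, SR: unused.

20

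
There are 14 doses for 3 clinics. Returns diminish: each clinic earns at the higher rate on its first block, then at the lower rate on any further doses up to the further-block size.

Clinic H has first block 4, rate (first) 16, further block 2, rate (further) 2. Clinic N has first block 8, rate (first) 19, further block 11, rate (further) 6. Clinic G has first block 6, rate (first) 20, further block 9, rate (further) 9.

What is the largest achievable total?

272

Rank every tier by rate: Clinic G/tier1 20 > Clinic N/tier1 19 > Clinic H/tier1 16 > Clinic G/tier2 9 > Clinic N/tier2 6 > Clinic H/tier2 2.
Fill Clinic G tier1 block (6 at 20) → 8 left.
Clinic N/tier1 (19): +8 → 0 left.
Total = 20×6 + 19×8 = 272.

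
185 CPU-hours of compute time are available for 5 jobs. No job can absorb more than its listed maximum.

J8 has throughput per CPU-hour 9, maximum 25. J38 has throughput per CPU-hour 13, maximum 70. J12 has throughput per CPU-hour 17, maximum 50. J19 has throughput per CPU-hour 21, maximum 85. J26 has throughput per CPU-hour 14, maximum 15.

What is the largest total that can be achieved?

Order the jobs by throughput per CPU-hour: J19 21 > J12 17 > J26 14 > J38 13 > J8 9.
J19 takes 85 to reach its cap of 85 ; 100 left.
Give J12 50 to hit its cap of 50 ; 50 left.
J26: +15 to 15 (cap) ; 35 left.
Only 35 left; J38 takes them to reach 35.
Total = 13×35 + 17×50 + 21×85 + 14×15 = 3300.

3300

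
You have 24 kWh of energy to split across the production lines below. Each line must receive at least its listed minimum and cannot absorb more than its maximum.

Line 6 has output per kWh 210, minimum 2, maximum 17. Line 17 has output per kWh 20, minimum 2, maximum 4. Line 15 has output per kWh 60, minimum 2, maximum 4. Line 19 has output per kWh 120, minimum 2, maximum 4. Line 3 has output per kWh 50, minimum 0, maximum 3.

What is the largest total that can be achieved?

4090

Meeting every minimum uses 2+2+2+2+0 = 8 kWh, leaving 16.
Highest output per kWh first: Line 6 210 > Line 19 120 > Line 15 60 > Line 3 50 > Line 17 20.
Line 6 takes 15 more to reach its cap of 17 → 1 left.
Only 1 left; Line 19 takes them to reach 3.
Total = 210×17 + 20×2 + 60×2 + 120×3 = 4090.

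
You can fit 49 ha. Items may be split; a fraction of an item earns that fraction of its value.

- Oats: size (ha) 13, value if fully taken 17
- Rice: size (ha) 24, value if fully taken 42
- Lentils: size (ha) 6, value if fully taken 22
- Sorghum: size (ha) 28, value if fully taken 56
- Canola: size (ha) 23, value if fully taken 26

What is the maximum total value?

Rank by value-to-size ratio: Lentils 22/6≈3.67, Sorghum 56/28≈2, Rice 42/24≈1.75, Oats 17/13≈1.31, Canola 26/23≈1.13.
Take all of Lentils (6 ha, value 22) → 43 ha left.
All 28 ha of Sorghum fit (value 56) → 15 remain.
Fill the last 15 ha with part of Rice: 15/24 of it earns 26.25.
Total value = 104.25.

104.25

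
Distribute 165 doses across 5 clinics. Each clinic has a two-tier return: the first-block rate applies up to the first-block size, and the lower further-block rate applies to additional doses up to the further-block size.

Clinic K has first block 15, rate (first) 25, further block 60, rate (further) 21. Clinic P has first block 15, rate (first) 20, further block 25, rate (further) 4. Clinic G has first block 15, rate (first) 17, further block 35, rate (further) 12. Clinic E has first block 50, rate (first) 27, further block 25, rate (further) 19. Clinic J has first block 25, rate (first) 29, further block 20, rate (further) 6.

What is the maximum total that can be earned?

4010

Treat each block as its own option and order by rate: Clinic J/T1 29 > Clinic E/T1 27 > Clinic K/T1 25 > Clinic K/T2 21 > Clinic P/T1 20 > Clinic E/T2 19 > Clinic G/T1 17 > Clinic G/T2 12 > Clinic J/T2 6 > Clinic P/T2 4.
Fill Clinic J T1 block (25 at 29) → 140 left.
Clinic E/T1 (27): +50 → 90 left.
Fill Clinic K T1 block (15 at 25) → 75 left.
Fill Clinic K T2 block (60 at 21) → 15 left.
Fill Clinic P T1 block (15 at 20) → 0 left.
Total = 29×25 + 27×50 + 25×15 + 21×60 + 20×15 = 4010.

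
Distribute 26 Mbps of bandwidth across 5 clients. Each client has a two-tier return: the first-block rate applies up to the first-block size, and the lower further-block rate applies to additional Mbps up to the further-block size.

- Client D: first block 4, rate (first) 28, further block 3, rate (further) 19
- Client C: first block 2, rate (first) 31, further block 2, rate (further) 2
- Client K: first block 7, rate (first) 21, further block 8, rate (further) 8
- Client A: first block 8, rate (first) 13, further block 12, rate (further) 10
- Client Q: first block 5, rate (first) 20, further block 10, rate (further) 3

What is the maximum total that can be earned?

Order all 10 blocks by rate: Client C/T1 31 > Client D/T1 28 > Client K/T1 21 > Client Q/T1 20 > Client D/T2 19 > Client A/T1 13 > Client A/T2 10 > Client K/T2 8 > Client Q/T2 3 > Client C/T2 2.
Client C/T1 (31): +2 → 24 left.
Fill Client D T1 block (4 at 28) → 20 left.
Client K T1 at 21: fill all 7 → 13 left.
Client Q T1 at 20: fill all 5 → 8 left.
Client D T2 at 19: fill all 3 → 5 left.
5 remain; put them into Client A T1 at 13.
Total = 31×2 + 28×4 + 21×7 + 20×5 + 19×3 + 13×5 = 543.

543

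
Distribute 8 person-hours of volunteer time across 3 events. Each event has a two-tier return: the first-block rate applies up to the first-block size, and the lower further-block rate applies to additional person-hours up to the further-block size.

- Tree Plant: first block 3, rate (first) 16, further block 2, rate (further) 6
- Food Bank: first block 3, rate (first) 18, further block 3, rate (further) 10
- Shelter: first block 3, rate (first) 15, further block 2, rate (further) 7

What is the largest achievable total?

132

Treat each block as its own option and order by rate: Food Bank/first 18 > Tree Plant/first 16 > Shelter/first 15 > Food Bank/second 10 > Shelter/second 7 > Tree Plant/second 6.
Food Bank/first (18): +3 → 5 left.
Tree Plant/first (16): +3 → 2 left.
Shelter first at 15: only 2 left, fill 2.
Total = 18×3 + 16×3 + 15×2 = 132.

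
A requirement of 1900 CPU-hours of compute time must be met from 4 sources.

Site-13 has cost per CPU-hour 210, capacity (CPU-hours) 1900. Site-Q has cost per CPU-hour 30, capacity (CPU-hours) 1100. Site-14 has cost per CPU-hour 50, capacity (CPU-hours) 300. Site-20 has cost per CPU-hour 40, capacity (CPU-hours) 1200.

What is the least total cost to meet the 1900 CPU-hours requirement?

Fill from the cheapest source first.
Take 1100 from Site-Q at 30 — need 800 more.
Take 800 from Site-20 at 40 to finish.
Site-14, Site-13: unused.
Cost = 1100×30 + 800×40 = 65000.

65000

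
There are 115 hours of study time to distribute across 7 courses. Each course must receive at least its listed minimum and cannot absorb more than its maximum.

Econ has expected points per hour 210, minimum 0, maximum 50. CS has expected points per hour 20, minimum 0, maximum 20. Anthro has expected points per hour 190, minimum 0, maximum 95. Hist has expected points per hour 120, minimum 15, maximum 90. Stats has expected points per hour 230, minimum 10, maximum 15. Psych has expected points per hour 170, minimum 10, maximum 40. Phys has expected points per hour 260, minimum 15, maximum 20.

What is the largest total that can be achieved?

23600

Meeting every minimum uses 0+0+0+15+10+10+15 = 50 hours, leaving 65.
Highest expected points per hour first: Phys 260 > Stats 230 > Econ 210 > Anthro 190 > Psych 170 > Hist 120 > CS 20.
Give Phys 5 more to hit its cap of 20 — 60 left.
Stats takes 5 more to reach its cap of 15 — 55 left.
Give Econ 50 more to hit its cap of 50 — 5 left.
Anthro has room for 95 more but only 5 remain, so it gets 5.
Total = 210×50 + 190×5 + 120×15 + 230×15 + 170×10 + 260×20 = 23600.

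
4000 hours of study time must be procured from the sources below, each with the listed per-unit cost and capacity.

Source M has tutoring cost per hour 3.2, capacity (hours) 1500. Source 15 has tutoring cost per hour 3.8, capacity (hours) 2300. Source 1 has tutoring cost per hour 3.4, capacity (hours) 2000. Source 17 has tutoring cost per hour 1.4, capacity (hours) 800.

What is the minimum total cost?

11700

Fill from the cheapest source first.
Source 17 at 1.4: take all 800 hours ; 3200 still needed.
Source M at 3.2: take all 1500 hours ; 1700 still needed.
Source 1 (3.4): take the remaining 1700 ; done.
Source 15: unused.
Cost = 800×1.4 + 1500×3.2 + 1700×3.4 = 11700.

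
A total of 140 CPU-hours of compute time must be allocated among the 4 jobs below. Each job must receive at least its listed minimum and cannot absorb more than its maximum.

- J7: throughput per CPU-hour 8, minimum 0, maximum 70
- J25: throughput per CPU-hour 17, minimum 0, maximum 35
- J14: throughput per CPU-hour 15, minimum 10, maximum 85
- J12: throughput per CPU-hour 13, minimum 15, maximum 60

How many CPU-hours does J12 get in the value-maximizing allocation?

20

Meeting every minimum uses 0+0+10+15 = 25 CPU-hours, leaving 115.
Order the jobs by throughput per CPU-hour: J25 17 > J14 15 > J12 13 > J7 8.
J25 takes 35 more to reach its cap of 35 — 80 left.
J14 takes 75 more to reach its cap of 85 — 5 left.
J12: +5 (room for 45) → 20. Pool exhausted.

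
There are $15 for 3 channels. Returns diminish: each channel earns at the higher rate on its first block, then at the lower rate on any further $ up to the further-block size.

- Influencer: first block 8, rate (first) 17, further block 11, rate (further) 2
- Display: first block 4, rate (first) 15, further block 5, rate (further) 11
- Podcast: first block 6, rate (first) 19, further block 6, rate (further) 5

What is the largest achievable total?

265

Rank every tier by rate: Podcast/first 19 > Influencer/first 17 > Display/first 15 > Display/second 11 > Podcast/second 5 > Influencer/second 2.
Podcast/first (19): +6 → 9 left.
Influencer first at 17: fill all 8 → 1 left.
1 remain; put them into Display first at 15.
Total = 19×6 + 17×8 + 15×1 = 265.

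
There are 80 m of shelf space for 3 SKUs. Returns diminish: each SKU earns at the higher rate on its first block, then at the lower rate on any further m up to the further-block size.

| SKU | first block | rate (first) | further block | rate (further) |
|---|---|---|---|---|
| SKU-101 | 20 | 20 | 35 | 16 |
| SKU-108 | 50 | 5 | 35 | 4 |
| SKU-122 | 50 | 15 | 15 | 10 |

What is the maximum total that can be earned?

Treat each block as its own option and order by rate: SKU-101/tier1 20 > SKU-101/tier2 16 > SKU-122/tier1 15 > SKU-122/tier2 10 > SKU-108/tier1 5 > SKU-108/tier2 4.
SKU-101/tier1 (20): +20 — 60 left.
SKU-101 tier2 at 16: fill all 35 — 25 left.
SKU-122/tier1: +25 of 50 at 15; pool empty.
Total = 20×20 + 16×35 + 15×25 = 1335.

1335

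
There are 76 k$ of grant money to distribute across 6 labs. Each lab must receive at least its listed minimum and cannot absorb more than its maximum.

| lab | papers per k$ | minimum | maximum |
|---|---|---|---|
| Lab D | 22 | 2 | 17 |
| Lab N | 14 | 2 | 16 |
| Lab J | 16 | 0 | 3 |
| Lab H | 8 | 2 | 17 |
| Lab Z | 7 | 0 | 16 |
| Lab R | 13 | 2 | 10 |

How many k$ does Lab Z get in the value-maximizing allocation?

Meeting every minimum uses 2+2+0+2+0+2 = 8 k$, leaving 68.
Highest papers per k$ first: Lab D 22 > Lab J 16 > Lab N 14 > Lab R 13 > Lab H 8 > Lab Z 7.
Lab D: +15 to 17 (cap) → 53 left.
Give Lab J 3 more to hit its cap of 3 → 50 left.
Lab N: +14 to 16 (cap) → 36 left.
Lab R takes 8 more to reach its cap of 10 → 28 left.
Lab H: +15 to 17 (cap) → 13 left.
Lab Z: +13 (room for 16) → 13. Pool exhausted.

13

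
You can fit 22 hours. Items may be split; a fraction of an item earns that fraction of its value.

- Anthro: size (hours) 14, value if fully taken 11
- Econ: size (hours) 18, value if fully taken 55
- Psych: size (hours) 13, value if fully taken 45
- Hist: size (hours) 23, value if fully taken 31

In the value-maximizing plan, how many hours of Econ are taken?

9

Rank by value-to-size ratio: Psych 45/13≈3.46, Econ 55/18≈3.06, Hist 31/23≈1.35, Anthro 11/14≈0.786.
Psych: take in full, 13 hours for value 45 — 9 left.
9 hours left: a 9/18 share of Econ gives 55×9/18 = 27.5.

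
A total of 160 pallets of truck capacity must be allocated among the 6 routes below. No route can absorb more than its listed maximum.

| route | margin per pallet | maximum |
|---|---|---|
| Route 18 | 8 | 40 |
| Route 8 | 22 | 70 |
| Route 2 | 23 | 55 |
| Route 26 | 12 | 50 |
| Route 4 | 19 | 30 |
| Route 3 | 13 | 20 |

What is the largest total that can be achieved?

Order the routes by margin per pallet: Route 2 23 > Route 8 22 > Route 4 19 > Route 3 13 > Route 26 12 > Route 18 8.
Give Route 2 55 to hit its cap of 55 → 105 left.
Route 8 takes 70 to reach its cap of 70 → 35 left.
Route 4 takes 30 to reach its cap of 30 → 5 left.
Route 3: +5 (room for 20) → 5. Pool exhausted.
Total = 22×70 + 23×55 + 19×30 + 13×5 = 3440.

3440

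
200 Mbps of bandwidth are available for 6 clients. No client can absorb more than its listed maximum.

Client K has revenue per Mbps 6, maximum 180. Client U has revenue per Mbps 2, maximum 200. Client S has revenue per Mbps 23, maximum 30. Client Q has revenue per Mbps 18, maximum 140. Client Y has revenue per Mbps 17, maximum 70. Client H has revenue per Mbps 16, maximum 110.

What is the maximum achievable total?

Highest revenue per Mbps first: Client S 23 > Client Q 18 > Client Y 17 > Client H 16 > Client K 6 > Client U 2.
Give Client S 30 to hit its cap of 30 → 170 left.
Give Client Q 140 to hit its cap of 140 → 30 left.
Client Y: +30 (room for 70) → 30. Pool exhausted.
Total = 23×30 + 18×140 + 17×30 = 3720.

3720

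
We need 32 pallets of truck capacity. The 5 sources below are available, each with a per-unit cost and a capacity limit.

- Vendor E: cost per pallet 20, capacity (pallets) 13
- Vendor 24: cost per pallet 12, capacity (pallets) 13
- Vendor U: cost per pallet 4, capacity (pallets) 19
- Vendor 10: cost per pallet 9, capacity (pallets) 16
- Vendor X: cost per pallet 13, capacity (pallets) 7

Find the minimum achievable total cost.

Use sources in increasing cost order.
Take 19 from Vendor U at 4 ; need 13 more.
Vendor 10 at 9: take 13 of its 16 ; requirement met.
Vendor 24, Vendor X, Vendor E: unused.
Cost = 19×4 + 13×9 = 193.

193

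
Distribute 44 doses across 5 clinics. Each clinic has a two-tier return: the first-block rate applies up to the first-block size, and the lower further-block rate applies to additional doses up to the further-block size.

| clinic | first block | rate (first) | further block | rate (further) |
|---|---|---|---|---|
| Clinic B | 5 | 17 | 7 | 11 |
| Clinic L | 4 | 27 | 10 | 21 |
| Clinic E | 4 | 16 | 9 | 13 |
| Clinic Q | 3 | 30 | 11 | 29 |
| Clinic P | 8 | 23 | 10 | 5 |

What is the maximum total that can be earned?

1044

Order all 10 blocks by rate: Clinic Q/first 30 > Clinic Q/second 29 > Clinic L/first 27 > Clinic P/first 23 > Clinic L/second 21 > Clinic B/first 17 > Clinic E/first 16 > Clinic E/second 13 > Clinic B/second 11 > Clinic P/second 5.
Clinic Q first at 30: fill all 3 → 41 left.
Clinic Q second at 29: fill all 11 → 30 left.
Clinic L first at 27: fill all 4 → 26 left.
Clinic P first at 23: fill all 8 → 18 left.
Clinic L second at 21: fill all 10 → 8 left.
Clinic B first at 17: fill all 5 → 3 left.
Clinic E/first: +3 of 4 at 16; pool empty.
Total = 30×3 + 29×11 + 27×4 + 23×8 + 21×10 + 17×5 + 16×3 = 1044.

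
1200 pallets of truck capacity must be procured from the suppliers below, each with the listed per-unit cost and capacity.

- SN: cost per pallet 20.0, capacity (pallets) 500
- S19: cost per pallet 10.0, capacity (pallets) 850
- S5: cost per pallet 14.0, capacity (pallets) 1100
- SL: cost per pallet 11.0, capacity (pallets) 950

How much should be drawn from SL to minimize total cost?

350

Use suppliers in increasing cost order.
S19 (10.0): use full 850 → 350 pallets to go.
SL at 11.0: take 350 of its 950 → requirement met.
S5, SN: unused.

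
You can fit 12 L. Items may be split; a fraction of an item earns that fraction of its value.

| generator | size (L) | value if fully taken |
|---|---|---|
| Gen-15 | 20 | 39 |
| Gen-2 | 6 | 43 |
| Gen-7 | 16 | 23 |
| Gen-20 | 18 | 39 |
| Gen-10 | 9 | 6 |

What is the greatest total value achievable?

56

Sort by value density: Gen-2 43/6≈7.17, Gen-20 39/18≈2.17, Gen-15 39/20≈1.95, Gen-7 23/16≈1.44, Gen-10 6/9≈0.667.
All 6 L of Gen-2 fit (value 43) ; 6 remain.
6 L left: a 6/18 share of Gen-20 gives 39×6/18 = 13.
Total value = 56.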